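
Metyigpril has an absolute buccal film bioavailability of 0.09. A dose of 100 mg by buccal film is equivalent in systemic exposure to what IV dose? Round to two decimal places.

D_iv = 9.00 mg

Systemic exposure from an extravascular dose = F × D_ev, so the equivalent IV dose is F × D_ev.
D_iv = F × D_ev = 0.09 × 100 = 9 mg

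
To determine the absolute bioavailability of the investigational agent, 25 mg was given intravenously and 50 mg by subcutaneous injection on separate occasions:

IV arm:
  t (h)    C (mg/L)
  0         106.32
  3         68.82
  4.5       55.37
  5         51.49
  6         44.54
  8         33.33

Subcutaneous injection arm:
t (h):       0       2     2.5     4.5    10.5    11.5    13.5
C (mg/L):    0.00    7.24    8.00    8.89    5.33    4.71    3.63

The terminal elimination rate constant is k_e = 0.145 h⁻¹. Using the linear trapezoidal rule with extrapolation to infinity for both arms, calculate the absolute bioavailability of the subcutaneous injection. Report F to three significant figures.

F = 0.0738

Trapezoidal AUC_0→8 (IV):
  [0→3]: (106.32+68.82)/2 × 3 = 262.71
  [3→4.5]: (68.82+55.37)/2 × 1.5 = 93.1425
  [4.5→5]: (55.37+51.49)/2 × 0.5 = 26.715
  [5→6]: (51.49+44.54)/2 × 1 = 48.015
  [6→8]: (44.54+33.33)/2 × 2 = 77.87
  Sum = 508.4525 mg/L·h
IV tail: 33.33/0.145 = 229.862; AUC_iv,0→∞ = 508.4525 + 229.862 = 738.3145 mg/L·h
Trapezoidal AUC_0→13.5 (subcutaneous injection):
  [0→2]: (0.00+7.24)/2 × 2 = 7.24
  [2→2.5]: (7.24+8.00)/2 × 0.5 = 3.81
  [2.5→4.5]: (8.00+8.89)/2 × 2 = 16.89
  [4.5→10.5]: (8.89+5.33)/2 × 6 = 42.66
  [10.5→11.5]: (5.33+4.71)/2 × 1 = 5.02
  [11.5→13.5]: (4.71+3.63)/2 × 2 = 8.34
  Sum = 83.96 mg/L·h
subcutaneous injection tail: 3.63/0.145 = 25.034; AUC_ev,0→∞ = 83.96 + 25.034 = 108.994 mg/L·h
F = (AUC_ev/D_ev)/(AUC_iv/D_iv) = (108.994/50)/(738.3145/25) = 2.17988/29.53258 = 0.0738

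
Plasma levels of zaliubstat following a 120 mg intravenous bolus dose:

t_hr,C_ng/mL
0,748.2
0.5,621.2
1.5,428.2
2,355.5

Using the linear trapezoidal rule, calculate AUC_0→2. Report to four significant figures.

AUC = 1063 ng/mL·hr

Trapezoidal AUC_0→2:
  [0→0.5]: (748.2+621.2)/2 × 0.5 = 342.35
  [0.5→1.5]: (621.2+428.2)/2 × 1 = 524.7
  [1.5→2]: (428.2+355.5)/2 × 0.5 = 195.925
  Sum = 1062.975 ng/mL·hr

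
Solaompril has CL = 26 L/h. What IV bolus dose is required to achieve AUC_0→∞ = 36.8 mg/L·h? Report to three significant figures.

Dose_iv = CL × AUC_0→∞
     = 26 × 36.8 = 956.8 mg

Dose = 957 mg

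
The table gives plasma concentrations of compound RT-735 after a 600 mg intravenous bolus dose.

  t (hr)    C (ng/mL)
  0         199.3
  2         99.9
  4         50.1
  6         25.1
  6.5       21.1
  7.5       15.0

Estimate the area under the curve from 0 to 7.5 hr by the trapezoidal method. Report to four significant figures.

AUC = 554.0 ng/mL·hr

Trapezoidal AUC_0→7.5:
  [0→2]: (199.3+99.9)/2 × 2 = 299.2
  [2→4]: (99.9+50.1)/2 × 2 = 150.0
  [4→6]: (50.1+25.1)/2 × 2 = 75.2
  [6→6.5]: (25.1+21.1)/2 × 0.5 = 11.55
  [6.5→7.5]: (21.1+15.0)/2 × 1 = 18.05
  Sum = 554.0 ng/mL·hr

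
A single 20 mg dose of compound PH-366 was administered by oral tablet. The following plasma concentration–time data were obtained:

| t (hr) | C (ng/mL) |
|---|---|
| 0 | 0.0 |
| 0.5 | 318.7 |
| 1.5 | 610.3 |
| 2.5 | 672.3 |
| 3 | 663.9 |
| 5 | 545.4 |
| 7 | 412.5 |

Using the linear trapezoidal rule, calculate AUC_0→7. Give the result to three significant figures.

AUC = 3690 ng/mL·hr

Trapezoidal AUC_0→7:
  [0→0.5]: (0.0+318.7)/2 × 0.5 = 79.675
  [0.5→1.5]: (318.7+610.3)/2 × 1 = 464.5
  [1.5→2.5]: (610.3+672.3)/2 × 1 = 641.3
  [2.5→3]: (672.3+663.9)/2 × 0.5 = 334.05
  [3→5]: (663.9+545.4)/2 × 2 = 1209.3
  [5→7]: (545.4+412.5)/2 × 2 = 957.9
  Sum = 3686.725 ng/mL·hr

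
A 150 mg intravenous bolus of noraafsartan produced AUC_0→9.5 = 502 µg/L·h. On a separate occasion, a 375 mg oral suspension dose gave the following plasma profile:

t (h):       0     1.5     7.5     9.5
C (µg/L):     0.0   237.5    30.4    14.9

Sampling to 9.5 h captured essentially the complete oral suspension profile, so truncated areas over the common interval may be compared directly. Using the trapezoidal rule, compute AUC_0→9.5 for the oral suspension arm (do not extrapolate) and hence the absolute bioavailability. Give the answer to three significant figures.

Trapezoidal AUC_0→9.5 (oral suspension):
  [0→1.5]: (0.0+237.5)/2 × 1.5 = 178.125
  [1.5→7.5]: (237.5+30.4)/2 × 6 = 803.7
  [7.5→9.5]: (30.4+14.9)/2 × 2 = 45.3
  Sum = 1027.125 µg/L·h
F = (AUC_ev/D_ev)/(AUC_iv/D_iv) = (1027.125/375)/(502/150) = 2.739/3.34667 = 0.8184

F = 0.818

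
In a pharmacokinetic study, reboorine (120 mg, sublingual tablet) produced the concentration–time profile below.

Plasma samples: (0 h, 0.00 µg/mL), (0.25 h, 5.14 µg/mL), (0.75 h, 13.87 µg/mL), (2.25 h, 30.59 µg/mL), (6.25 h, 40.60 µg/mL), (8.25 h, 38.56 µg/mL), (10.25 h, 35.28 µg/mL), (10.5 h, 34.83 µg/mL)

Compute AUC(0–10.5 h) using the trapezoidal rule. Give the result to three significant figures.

AUC = 343 µg/mL·h

Trapezoidal AUC_0→10.5:
  [0→0.25]: (0.00+5.14)/2 × 0.25 = 0.6425
  [0.25→0.75]: (5.14+13.87)/2 × 0.5 = 4.7525
  [0.75→2.25]: (13.87+30.59)/2 × 1.5 = 33.345
  [2.25→6.25]: (30.59+40.60)/2 × 4 = 142.38
  [6.25→8.25]: (40.60+38.56)/2 × 2 = 79.16
  [8.25→10.25]: (38.56+35.28)/2 × 2 = 73.84
  [10.25→10.5]: (35.28+34.83)/2 × 0.25 = 8.76375
  Sum = 342.88375 µg/mL·h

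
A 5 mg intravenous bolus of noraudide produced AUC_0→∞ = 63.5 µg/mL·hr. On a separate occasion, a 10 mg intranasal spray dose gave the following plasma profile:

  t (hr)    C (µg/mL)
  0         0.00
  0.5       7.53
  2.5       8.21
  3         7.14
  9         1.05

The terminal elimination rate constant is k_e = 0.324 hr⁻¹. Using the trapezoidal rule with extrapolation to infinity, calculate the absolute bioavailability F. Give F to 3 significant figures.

F = 0.388

Trapezoidal AUC_0→9 (intranasal spray):
  [0→0.5]: (0.00+7.53)/2 × 0.5 = 1.8825
  [0.5→2.5]: (7.53+8.21)/2 × 2 = 15.74
  [2.5→3]: (8.21+7.14)/2 × 0.5 = 3.8375
  [3→9]: (7.14+1.05)/2 × 6 = 24.57
  Sum = 46.03 µg/mL·hr
Tail: C_last/k_e = 1.05/0.324 = 3.241
AUC_0→∞ (intranasal spray) = 46.03 + 3.241 = 49.271 µg/mL·hr
F = (AUC_ev/D_ev)/(AUC_iv/D_iv) = (49.271/10)/(63.5/5) = 4.9271/12.7 = 0.3880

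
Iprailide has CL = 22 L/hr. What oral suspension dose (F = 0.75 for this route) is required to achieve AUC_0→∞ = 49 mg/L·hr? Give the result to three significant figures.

Dose = CL × AUC_0→∞ / F
     = 22 × 49 / 0.75 = 1437.33 mg

Dose = 1440 mg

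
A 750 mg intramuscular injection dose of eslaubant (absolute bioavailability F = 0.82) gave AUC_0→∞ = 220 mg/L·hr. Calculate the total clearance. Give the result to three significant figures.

CL = 2.80 L/hr

CL = F × Dose / AUC_0→∞
   = 0.82 × 750 / 220 = 2.79545 L/hr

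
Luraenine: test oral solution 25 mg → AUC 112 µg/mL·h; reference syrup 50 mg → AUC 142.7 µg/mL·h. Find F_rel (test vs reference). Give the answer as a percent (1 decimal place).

F_rel = 157.0%

F_rel = (AUC_test/D_test) / (AUC_ref/D_ref)
      = (112/25) / (142.7/50)
      = 4.48 / 2.854 = 1.5697 = 156.97%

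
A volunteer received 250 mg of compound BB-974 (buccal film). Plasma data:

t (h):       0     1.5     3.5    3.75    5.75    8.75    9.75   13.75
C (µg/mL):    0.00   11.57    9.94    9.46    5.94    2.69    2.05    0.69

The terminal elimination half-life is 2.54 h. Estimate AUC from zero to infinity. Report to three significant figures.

AUC = 71.3 µg/mL·h

Trapezoidal AUC_0→13.75:
  [0→1.5]: (0.00+11.57)/2 × 1.5 = 8.6775
  [1.5→3.5]: (11.57+9.94)/2 × 2 = 21.51
  [3.5→3.75]: (9.94+9.46)/2 × 0.25 = 2.425
  [3.75→5.75]: (9.46+5.94)/2 × 2 = 15.4
  [5.75→8.75]: (5.94+2.69)/2 × 3 = 12.945
  [8.75→9.75]: (2.69+2.05)/2 × 1 = 2.37
  [9.75→13.75]: (2.05+0.69)/2 × 4 = 5.48
  Sum = 68.8075 µg/mL·h
k_e = ln2 / t½ = 0.693147 / 2.54 = 0.2729 h^-1
Extrapolated tail: C_last / k_e = 0.69 / 0.2729 = 2.528
AUC_0→∞ = 68.8075 + 2.528 = 71.3355 µg/mL·h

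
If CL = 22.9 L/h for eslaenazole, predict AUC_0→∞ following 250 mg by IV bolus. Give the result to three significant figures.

AUC_0→∞ = Dose_iv / CL
        = 250 / 22.9 = 10.917 mg/L·h

AUC = 10.9 mg/L·h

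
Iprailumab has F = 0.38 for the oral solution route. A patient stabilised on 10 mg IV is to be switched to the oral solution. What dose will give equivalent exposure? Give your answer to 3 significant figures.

For equal systemic exposure: F × D_ev = D_iv
D_ev = D_iv / F = 10 / 0.38 = 26.3158 mg

D_oral = 26.3 mg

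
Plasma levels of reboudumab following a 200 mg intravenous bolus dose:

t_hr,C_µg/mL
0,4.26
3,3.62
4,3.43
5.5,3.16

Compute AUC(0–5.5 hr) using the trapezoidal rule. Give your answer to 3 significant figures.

Trapezoidal AUC_0→5.5:
  [0→3]: (4.26+3.62)/2 × 3 = 11.82
  [3→4]: (3.62+3.43)/2 × 1 = 3.525
  [4→5.5]: (3.43+3.16)/2 × 1.5 = 4.9425
  Sum = 20.2875 µg/mL·hr

AUC = 20.3 µg/mL·hr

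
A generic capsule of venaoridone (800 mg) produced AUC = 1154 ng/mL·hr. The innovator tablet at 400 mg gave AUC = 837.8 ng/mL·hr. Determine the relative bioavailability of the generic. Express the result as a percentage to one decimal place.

F_rel = (AUC_test/D_test) / (AUC_ref/D_ref)
      = (1154/800) / (837.8/400)
      = 1.4425 / 2.0945 = 0.6887 = 68.87%

F_rel = 68.9%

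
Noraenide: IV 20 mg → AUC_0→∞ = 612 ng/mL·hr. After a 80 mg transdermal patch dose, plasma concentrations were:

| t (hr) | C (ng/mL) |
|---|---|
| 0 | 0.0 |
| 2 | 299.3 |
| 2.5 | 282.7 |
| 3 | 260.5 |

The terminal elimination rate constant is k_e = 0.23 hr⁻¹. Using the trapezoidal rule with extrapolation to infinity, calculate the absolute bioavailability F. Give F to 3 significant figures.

F = 0.700

Trapezoidal AUC_0→3 (transdermal patch):
  [0→2]: (0.0+299.3)/2 × 2 = 299.3
  [2→2.5]: (299.3+282.7)/2 × 0.5 = 145.5
  [2.5→3]: (282.7+260.5)/2 × 0.5 = 135.8
  Sum = 580.6 ng/mL·hr
Tail: C_last/k_e = 260.5/0.23 = 1132.609
AUC_0→∞ (transdermal patch) = 580.6 + 1132.609 = 1713.209 ng/mL·hr
F = (AUC_ev/D_ev)/(AUC_iv/D_iv) = (1713.209/80)/(612/20) = 21.4151/30.6 = 0.6998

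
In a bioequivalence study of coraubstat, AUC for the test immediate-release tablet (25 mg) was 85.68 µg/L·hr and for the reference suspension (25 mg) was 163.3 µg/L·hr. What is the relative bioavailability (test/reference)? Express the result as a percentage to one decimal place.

F_rel = (AUC_test/D_test) / (AUC_ref/D_ref)
      = (85.68/25) / (163.3/25)
      = 3.4272 / 6.532 = 0.5247 = 52.47%

F_rel = 52.5%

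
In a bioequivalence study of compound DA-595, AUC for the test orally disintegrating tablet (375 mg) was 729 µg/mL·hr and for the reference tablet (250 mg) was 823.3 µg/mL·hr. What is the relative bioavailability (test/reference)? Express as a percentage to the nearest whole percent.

F_rel = (AUC_test/D_test) / (AUC_ref/D_ref)
      = (729/375) / (823.3/250)
      = 1.944 / 3.2932 = 0.5903 = 59.03%

F_rel = 59%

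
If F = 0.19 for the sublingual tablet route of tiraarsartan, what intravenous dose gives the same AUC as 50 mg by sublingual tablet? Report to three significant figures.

Systemic exposure from an extravascular dose = F × D_ev, so the equivalent IV dose is F × D_ev.
D_iv = F × D_ev = 0.19 × 50 = 9.5 mg

D_iv = 9.50 mg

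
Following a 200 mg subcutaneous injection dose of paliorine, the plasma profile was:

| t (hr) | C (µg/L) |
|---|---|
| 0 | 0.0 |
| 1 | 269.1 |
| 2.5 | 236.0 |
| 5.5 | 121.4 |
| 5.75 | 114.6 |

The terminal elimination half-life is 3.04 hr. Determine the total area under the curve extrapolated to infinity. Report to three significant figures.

Trapezoidal AUC_0→5.75:
  [0→1]: (0.0+269.1)/2 × 1 = 134.55
  [1→2.5]: (269.1+236.0)/2 × 1.5 = 378.825
  [2.5→5.5]: (236.0+121.4)/2 × 3 = 536.1
  [5.5→5.75]: (121.4+114.6)/2 × 0.25 = 29.5
  Sum = 1078.975 µg/L·hr
k_e = ln2 / t½ = 0.693147 / 3.04 = 0.2280 hr^-1
Extrapolated tail: C_last / k_e = 114.6 / 0.228 = 502.632
AUC_0→∞ = 1078.975 + 502.632 = 1581.607 µg/L·hr

AUC = 1580 µg/L·hr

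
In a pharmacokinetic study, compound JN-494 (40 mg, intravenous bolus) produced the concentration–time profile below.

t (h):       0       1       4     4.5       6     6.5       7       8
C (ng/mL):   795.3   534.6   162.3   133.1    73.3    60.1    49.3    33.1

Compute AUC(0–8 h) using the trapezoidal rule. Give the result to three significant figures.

AUC = 2040 ng/mL·h

Trapezoidal AUC_0→8:
  [0→1]: (795.3+534.6)/2 × 1 = 664.95
  [1→4]: (534.6+162.3)/2 × 3 = 1045.35
  [4→4.5]: (162.3+133.1)/2 × 0.5 = 73.85
  [4.5→6]: (133.1+73.3)/2 × 1.5 = 154.8
  [6→6.5]: (73.3+60.1)/2 × 0.5 = 33.35
  [6.5→7]: (60.1+49.3)/2 × 0.5 = 27.35
  [7→8]: (49.3+33.1)/2 × 1 = 41.2
  Sum = 2040.85 ng/mL·h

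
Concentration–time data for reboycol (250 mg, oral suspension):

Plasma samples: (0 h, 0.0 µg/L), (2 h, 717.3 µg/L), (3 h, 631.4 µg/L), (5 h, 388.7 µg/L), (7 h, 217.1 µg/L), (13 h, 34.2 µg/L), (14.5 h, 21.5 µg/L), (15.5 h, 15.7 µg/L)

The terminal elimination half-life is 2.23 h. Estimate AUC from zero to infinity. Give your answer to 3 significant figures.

AUC = 3880 µg/L·h

Trapezoidal AUC_0→15.5:
  [0→2]: (0.0+717.3)/2 × 2 = 717.3
  [2→3]: (717.3+631.4)/2 × 1 = 674.35
  [3→5]: (631.4+388.7)/2 × 2 = 1020.1
  [5→7]: (388.7+217.1)/2 × 2 = 605.8
  [7→13]: (217.1+34.2)/2 × 6 = 753.9
  [13→14.5]: (34.2+21.5)/2 × 1.5 = 41.775
  [14.5→15.5]: (21.5+15.7)/2 × 1 = 18.6
  Sum = 3831.825 µg/L·h
k_e = ln2 / t½ = 0.693147 / 2.23 = 0.3108 h^-1
Extrapolated tail: C_last / k_e = 15.7 / 0.3108 = 50.515
AUC_0→∞ = 3831.825 + 50.515 = 3882.34 µg/L·h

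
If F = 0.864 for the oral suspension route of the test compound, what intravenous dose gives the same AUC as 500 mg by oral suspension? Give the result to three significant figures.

D_iv = 432 mg

Systemic exposure from an extravascular dose = F × D_ev, so the equivalent IV dose is F × D_ev.
D_iv = F × D_ev = 0.864 × 500 = 432 mg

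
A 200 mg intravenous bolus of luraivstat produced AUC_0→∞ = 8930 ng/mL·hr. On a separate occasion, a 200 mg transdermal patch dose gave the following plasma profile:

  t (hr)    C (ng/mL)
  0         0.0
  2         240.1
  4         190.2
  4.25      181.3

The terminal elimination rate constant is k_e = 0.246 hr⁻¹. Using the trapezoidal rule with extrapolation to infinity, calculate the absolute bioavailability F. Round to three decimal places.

Trapezoidal AUC_0→4.25 (transdermal patch):
  [0→2]: (0.0+240.1)/2 × 2 = 240.1
  [2→4]: (240.1+190.2)/2 × 2 = 430.3
  [4→4.25]: (190.2+181.3)/2 × 0.25 = 46.4375
  Sum = 716.8375 ng/mL·hr
Tail: C_last/k_e = 181.3/0.246 = 736.992
AUC_0→∞ (transdermal patch) = 716.8375 + 736.992 = 1453.8295 ng/mL·hr
F = (AUC_ev/D_ev)/(AUC_iv/D_iv) = (1453.8295/200)/(8930/200) = 7.2691475/44.65 = 0.1628

F = 0.163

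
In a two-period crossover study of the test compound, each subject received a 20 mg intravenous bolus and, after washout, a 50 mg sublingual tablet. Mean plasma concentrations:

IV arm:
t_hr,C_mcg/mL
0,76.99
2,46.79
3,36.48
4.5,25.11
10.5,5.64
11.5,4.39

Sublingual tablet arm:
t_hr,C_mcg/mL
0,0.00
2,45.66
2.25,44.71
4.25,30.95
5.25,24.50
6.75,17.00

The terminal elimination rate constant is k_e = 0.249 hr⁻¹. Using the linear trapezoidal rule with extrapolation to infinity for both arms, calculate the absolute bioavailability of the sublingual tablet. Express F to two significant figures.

F = 0.32

Trapezoidal AUC_0→11.5 (IV):
  [0→2]: (76.99+46.79)/2 × 2 = 123.78
  [2→3]: (46.79+36.48)/2 × 1 = 41.635
  [3→4.5]: (36.48+25.11)/2 × 1.5 = 46.1925
  [4.5→10.5]: (25.11+5.64)/2 × 6 = 92.25
  [10.5→11.5]: (5.64+4.39)/2 × 1 = 5.015
  Sum = 308.8725 mcg/mL·hr
IV tail: 4.39/0.249 = 17.631; AUC_iv,0→∞ = 308.8725 + 17.631 = 326.5035 mcg/mL·hr
Trapezoidal AUC_0→6.75 (sublingual tablet):
  [0→2]: (0.00+45.66)/2 × 2 = 45.66
  [2→2.25]: (45.66+44.71)/2 × 0.25 = 11.29625
  [2.25→4.25]: (44.71+30.95)/2 × 2 = 75.66
  [4.25→5.25]: (30.95+24.50)/2 × 1 = 27.725
  [5.25→6.75]: (24.50+17.00)/2 × 1.5 = 31.125
  Sum = 191.46625 mcg/mL·hr
sublingual tablet tail: 17.00/0.249 = 68.273; AUC_ev,0→∞ = 191.46625 + 68.273 = 259.73925 mcg/mL·hr
F = (AUC_ev/D_ev)/(AUC_iv/D_iv) = (259.73925/50)/(326.5035/20) = 5.194785/16.325175 = 0.3182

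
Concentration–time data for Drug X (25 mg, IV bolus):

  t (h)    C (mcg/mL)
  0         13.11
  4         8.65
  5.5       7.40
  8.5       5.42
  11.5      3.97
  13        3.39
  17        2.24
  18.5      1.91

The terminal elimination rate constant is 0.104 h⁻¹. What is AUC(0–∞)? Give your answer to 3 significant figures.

Trapezoidal AUC_0→18.5:
  [0→4]: (13.11+8.65)/2 × 4 = 43.52
  [4→5.5]: (8.65+7.40)/2 × 1.5 = 12.0375
  [5.5→8.5]: (7.40+5.42)/2 × 3 = 19.23
  [8.5→11.5]: (5.42+3.97)/2 × 3 = 14.085
  [11.5→13]: (3.97+3.39)/2 × 1.5 = 5.52
  [13→17]: (3.39+2.24)/2 × 4 = 11.26
  [17→18.5]: (2.24+1.91)/2 × 1.5 = 3.1125
  Sum = 108.765 mcg/mL·h
Extrapolated tail: C_last / k_e = 1.91 / 0.104 = 18.365
AUC_0→∞ = 108.765 + 18.365 = 127.13 mcg/mL·h

AUC = 127 mcg/mL·h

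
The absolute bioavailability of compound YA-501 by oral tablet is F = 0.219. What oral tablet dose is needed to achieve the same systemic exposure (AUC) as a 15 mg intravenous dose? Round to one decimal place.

For equal systemic exposure: F × D_ev = D_iv
D_ev = D_iv / F = 15 / 0.219 = 68.4932 mg

D_oral = 68.5 mg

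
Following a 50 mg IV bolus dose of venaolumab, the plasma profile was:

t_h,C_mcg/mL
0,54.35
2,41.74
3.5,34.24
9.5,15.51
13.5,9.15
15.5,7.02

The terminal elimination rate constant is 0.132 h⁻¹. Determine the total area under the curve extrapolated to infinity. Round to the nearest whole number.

AUC = 421 mcg/mL·h

Trapezoidal AUC_0→15.5:
  [0→2]: (54.35+41.74)/2 × 2 = 96.09
  [2→3.5]: (41.74+34.24)/2 × 1.5 = 56.985
  [3.5→9.5]: (34.24+15.51)/2 × 6 = 149.25
  [9.5→13.5]: (15.51+9.15)/2 × 4 = 49.32
  [13.5→15.5]: (9.15+7.02)/2 × 2 = 16.17
  Sum = 367.815 mcg/mL·h
Extrapolated tail: C_last / k_e = 7.02 / 0.132 = 53.182
AUC_0→∞ = 367.815 + 53.182 = 420.997 mcg/mL·h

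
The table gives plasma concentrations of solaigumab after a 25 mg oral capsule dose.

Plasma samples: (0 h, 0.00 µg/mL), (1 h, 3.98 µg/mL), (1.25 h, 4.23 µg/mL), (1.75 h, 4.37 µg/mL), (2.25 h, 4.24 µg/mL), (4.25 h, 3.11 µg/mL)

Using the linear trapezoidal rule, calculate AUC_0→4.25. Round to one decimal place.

AUC = 14.7 µg/mL·h

Trapezoidal AUC_0→4.25:
  [0→1]: (0.00+3.98)/2 × 1 = 1.99
  [1→1.25]: (3.98+4.23)/2 × 0.25 = 1.02625
  [1.25→1.75]: (4.23+4.37)/2 × 0.5 = 2.15
  [1.75→2.25]: (4.37+4.24)/2 × 0.5 = 2.1525
  [2.25→4.25]: (4.24+3.11)/2 × 2 = 7.35
  Sum = 14.66875 µg/mL·h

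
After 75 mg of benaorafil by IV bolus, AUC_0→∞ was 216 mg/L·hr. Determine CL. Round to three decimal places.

CL = Dose_iv / AUC_0→∞
   = 75 / 216 = 0.347222 L/hr

CL = 0.347 L/hr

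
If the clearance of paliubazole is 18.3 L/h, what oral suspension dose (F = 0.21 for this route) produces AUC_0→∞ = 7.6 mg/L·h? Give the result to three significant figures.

Dose = CL × AUC_0→∞ / F
     = 18.3 × 7.6 / 0.21 = 662.286 mg

Dose = 662 mg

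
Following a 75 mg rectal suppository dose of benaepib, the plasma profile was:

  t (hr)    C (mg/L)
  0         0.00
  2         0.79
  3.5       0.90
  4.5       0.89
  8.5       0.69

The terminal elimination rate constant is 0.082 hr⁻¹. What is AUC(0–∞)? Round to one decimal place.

AUC = 14.5 mg/L·hr

Trapezoidal AUC_0→8.5:
  [0→2]: (0.00+0.79)/2 × 2 = 0.79
  [2→3.5]: (0.79+0.90)/2 × 1.5 = 1.2675
  [3.5→4.5]: (0.90+0.89)/2 × 1 = 0.895
  [4.5→8.5]: (0.89+0.69)/2 × 4 = 3.16
  Sum = 6.1125 mg/L·hr
Extrapolated tail: C_last / k_e = 0.69 / 0.082 = 8.415
AUC_0→∞ = 6.1125 + 8.415 = 14.5275 mg/L·hr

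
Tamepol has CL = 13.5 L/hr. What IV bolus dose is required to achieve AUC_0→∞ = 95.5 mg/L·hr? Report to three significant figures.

Dose = 1290 mg

Dose_iv = CL × AUC_0→∞
     = 13.5 × 95.5 = 1289.25 mg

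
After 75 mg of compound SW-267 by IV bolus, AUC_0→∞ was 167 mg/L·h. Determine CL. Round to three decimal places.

CL = Dose_iv / AUC_0→∞
   = 75 / 167 = 0.449102 L/h

CL = 0.449 L/h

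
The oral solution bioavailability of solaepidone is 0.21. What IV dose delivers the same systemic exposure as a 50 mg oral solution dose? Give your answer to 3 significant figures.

Systemic exposure from an extravascular dose = F × D_ev, so the equivalent IV dose is F × D_ev.
D_iv = F × D_ev = 0.21 × 50 = 10.5 mg

D_iv = 10.5 mg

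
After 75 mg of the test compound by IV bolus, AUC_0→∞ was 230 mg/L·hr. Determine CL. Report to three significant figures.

CL = 0.326 L/hr

CL = Dose_iv / AUC_0→∞
   = 75 / 230 = 0.326087 L/hr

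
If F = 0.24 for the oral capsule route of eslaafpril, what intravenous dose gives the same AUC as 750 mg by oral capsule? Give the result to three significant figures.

Systemic exposure from an extravascular dose = F × D_ev, so the equivalent IV dose is F × D_ev.
D_iv = F × D_ev = 0.24 × 750 = 180 mg

D_iv = 180 mg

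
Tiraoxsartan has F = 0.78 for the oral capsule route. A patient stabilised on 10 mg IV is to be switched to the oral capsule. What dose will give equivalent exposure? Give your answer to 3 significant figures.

For equal systemic exposure: F × D_ev = D_iv
D_ev = D_iv / F = 10 / 0.78 = 12.8205 mg

D_oral = 12.8 mg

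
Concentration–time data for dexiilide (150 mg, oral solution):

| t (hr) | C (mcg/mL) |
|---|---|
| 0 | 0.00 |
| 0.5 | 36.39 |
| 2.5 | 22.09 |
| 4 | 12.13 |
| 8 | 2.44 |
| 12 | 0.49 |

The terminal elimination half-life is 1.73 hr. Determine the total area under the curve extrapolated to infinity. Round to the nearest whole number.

AUC = 129 mcg/mL·hr

Trapezoidal AUC_0→12:
  [0→0.5]: (0.00+36.39)/2 × 0.5 = 9.0975
  [0.5→2.5]: (36.39+22.09)/2 × 2 = 58.48
  [2.5→4]: (22.09+12.13)/2 × 1.5 = 25.665
  [4→8]: (12.13+2.44)/2 × 4 = 29.14
  [8→12]: (2.44+0.49)/2 × 4 = 5.86
  Sum = 128.2425 mcg/mL·hr
k_e = ln2 / t½ = 0.693147 / 1.73 = 0.4007 hr^-1
Extrapolated tail: C_last / k_e = 0.49 / 0.4007 = 1.223
AUC_0→∞ = 128.2425 + 1.223 = 129.4655 mcg/mL·hr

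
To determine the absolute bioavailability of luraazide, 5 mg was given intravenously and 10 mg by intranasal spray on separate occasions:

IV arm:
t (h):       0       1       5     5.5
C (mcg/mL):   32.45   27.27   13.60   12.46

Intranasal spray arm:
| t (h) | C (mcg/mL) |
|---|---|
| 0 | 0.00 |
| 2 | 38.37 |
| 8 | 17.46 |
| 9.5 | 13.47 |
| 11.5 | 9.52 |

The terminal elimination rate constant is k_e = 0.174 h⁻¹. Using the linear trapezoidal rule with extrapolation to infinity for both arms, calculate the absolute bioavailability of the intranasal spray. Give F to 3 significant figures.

Trapezoidal AUC_0→5.5 (IV):
  [0→1]: (32.45+27.27)/2 × 1 = 29.86
  [1→5]: (27.27+13.60)/2 × 4 = 81.74
  [5→5.5]: (13.60+12.46)/2 × 0.5 = 6.515
  Sum = 118.115 mcg/mL·h
IV tail: 12.46/0.174 = 71.609; AUC_iv,0→∞ = 118.115 + 71.609 = 189.724 mcg/mL·h
Trapezoidal AUC_0→11.5 (intranasal spray):
  [0→2]: (0.00+38.37)/2 × 2 = 38.37
  [2→8]: (38.37+17.46)/2 × 6 = 167.49
  [8→9.5]: (17.46+13.47)/2 × 1.5 = 23.1975
  [9.5→11.5]: (13.47+9.52)/2 × 2 = 22.99
  Sum = 252.0475 mcg/mL·h
intranasal spray tail: 9.52/0.174 = 54.713; AUC_ev,0→∞ = 252.0475 + 54.713 = 306.7605 mcg/mL·h
F = (AUC_ev/D_ev)/(AUC_iv/D_iv) = (306.7605/10)/(189.724/5) = 30.67605/37.9448 = 0.8084

F = 0.808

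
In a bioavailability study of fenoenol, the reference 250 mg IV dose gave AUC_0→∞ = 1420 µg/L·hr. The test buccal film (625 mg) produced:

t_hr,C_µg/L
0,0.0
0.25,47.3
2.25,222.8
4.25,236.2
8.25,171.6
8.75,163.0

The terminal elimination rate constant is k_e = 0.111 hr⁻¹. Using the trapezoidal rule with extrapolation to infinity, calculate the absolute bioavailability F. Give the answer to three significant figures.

Trapezoidal AUC_0→8.75 (buccal film):
  [0→0.25]: (0.0+47.3)/2 × 0.25 = 5.9125
  [0.25→2.25]: (47.3+222.8)/2 × 2 = 270.1
  [2.25→4.25]: (222.8+236.2)/2 × 2 = 459.0
  [4.25→8.25]: (236.2+171.6)/2 × 4 = 815.6
  [8.25→8.75]: (171.6+163.0)/2 × 0.5 = 83.65
  Sum = 1634.2625 µg/L·hr
Tail: C_last/k_e = 163.0/0.111 = 1468.468
AUC_0→∞ (buccal film) = 1634.2625 + 1468.468 = 3102.7305 µg/L·hr
F = (AUC_ev/D_ev)/(AUC_iv/D_iv) = (3102.7305/625)/(1420/250) = 4.9643688/5.68 = 0.8740

F = 0.874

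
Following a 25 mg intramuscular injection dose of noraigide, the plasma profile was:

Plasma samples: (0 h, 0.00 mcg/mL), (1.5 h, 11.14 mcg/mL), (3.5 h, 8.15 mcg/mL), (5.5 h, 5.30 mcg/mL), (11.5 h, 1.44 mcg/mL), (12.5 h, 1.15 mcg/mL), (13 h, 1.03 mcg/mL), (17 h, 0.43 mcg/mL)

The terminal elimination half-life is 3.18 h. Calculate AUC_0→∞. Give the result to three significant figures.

AUC = 68.0 mcg/mL·h

Trapezoidal AUC_0→17:
  [0→1.5]: (0.00+11.14)/2 × 1.5 = 8.355
  [1.5→3.5]: (11.14+8.15)/2 × 2 = 19.29
  [3.5→5.5]: (8.15+5.30)/2 × 2 = 13.45
  [5.5→11.5]: (5.30+1.44)/2 × 6 = 20.22
  [11.5→12.5]: (1.44+1.15)/2 × 1 = 1.295
  [12.5→13]: (1.15+1.03)/2 × 0.5 = 0.545
  [13→17]: (1.03+0.43)/2 × 4 = 2.92
  Sum = 66.075 mcg/mL·h
k_e = ln2 / t½ = 0.693147 / 3.18 = 0.2180 h^-1
Extrapolated tail: C_last / k_e = 0.43 / 0.218 = 1.972
AUC_0→∞ = 66.075 + 1.972 = 68.047 mcg/mL·h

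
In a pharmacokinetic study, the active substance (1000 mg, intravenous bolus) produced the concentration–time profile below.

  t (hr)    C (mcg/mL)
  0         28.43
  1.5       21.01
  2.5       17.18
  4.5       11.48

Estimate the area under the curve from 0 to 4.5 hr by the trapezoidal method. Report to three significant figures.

Trapezoidal AUC_0→4.5:
  [0→1.5]: (28.43+21.01)/2 × 1.5 = 37.08
  [1.5→2.5]: (21.01+17.18)/2 × 1 = 19.095
  [2.5→4.5]: (17.18+11.48)/2 × 2 = 28.66
  Sum = 84.835 mcg/mL·hr

AUC = 84.8 mcg/mL·hr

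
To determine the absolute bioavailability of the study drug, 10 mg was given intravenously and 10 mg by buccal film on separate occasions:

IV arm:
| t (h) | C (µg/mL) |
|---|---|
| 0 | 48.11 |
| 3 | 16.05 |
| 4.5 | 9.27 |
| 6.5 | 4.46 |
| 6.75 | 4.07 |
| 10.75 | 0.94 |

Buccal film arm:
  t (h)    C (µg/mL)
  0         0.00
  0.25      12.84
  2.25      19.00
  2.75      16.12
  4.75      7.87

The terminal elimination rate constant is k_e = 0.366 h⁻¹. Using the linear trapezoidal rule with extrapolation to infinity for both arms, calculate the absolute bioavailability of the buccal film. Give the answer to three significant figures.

F = 0.615

Trapezoidal AUC_0→10.75 (IV):
  [0→3]: (48.11+16.05)/2 × 3 = 96.24
  [3→4.5]: (16.05+9.27)/2 × 1.5 = 18.99
  [4.5→6.5]: (9.27+4.46)/2 × 2 = 13.73
  [6.5→6.75]: (4.46+4.07)/2 × 0.25 = 1.06625
  [6.75→10.75]: (4.07+0.94)/2 × 4 = 10.02
  Sum = 140.04625 µg/mL·h
IV tail: 0.94/0.366 = 2.568; AUC_iv,0→∞ = 140.04625 + 2.568 = 142.61425 µg/mL·h
Trapezoidal AUC_0→4.75 (buccal film):
  [0→0.25]: (0.00+12.84)/2 × 0.25 = 1.605
  [0.25→2.25]: (12.84+19.00)/2 × 2 = 31.84
  [2.25→2.75]: (19.00+16.12)/2 × 0.5 = 8.78
  [2.75→4.75]: (16.12+7.87)/2 × 2 = 23.99
  Sum = 66.215 µg/mL·h
buccal film tail: 7.87/0.366 = 21.503; AUC_ev,0→∞ = 66.215 + 21.503 = 87.718 µg/mL·h
F = (AUC_ev/D_ev)/(AUC_iv/D_iv) = (87.718/10)/(142.61425/10) = 8.7718/14.261425 = 0.6151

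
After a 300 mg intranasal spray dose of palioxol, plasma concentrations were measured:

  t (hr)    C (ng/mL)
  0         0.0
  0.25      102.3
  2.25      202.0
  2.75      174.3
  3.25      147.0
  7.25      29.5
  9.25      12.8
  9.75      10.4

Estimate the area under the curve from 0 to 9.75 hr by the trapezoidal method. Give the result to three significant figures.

AUC = 893 ng/mL·hr

Trapezoidal AUC_0→9.75:
  [0→0.25]: (0.0+102.3)/2 × 0.25 = 12.7875
  [0.25→2.25]: (102.3+202.0)/2 × 2 = 304.3
  [2.25→2.75]: (202.0+174.3)/2 × 0.5 = 94.075
  [2.75→3.25]: (174.3+147.0)/2 × 0.5 = 80.325
  [3.25→7.25]: (147.0+29.5)/2 × 4 = 353.0
  [7.25→9.25]: (29.5+12.8)/2 × 2 = 42.3
  [9.25→9.75]: (12.8+10.4)/2 × 0.5 = 5.8
  Sum = 892.5875 ng/mL·hr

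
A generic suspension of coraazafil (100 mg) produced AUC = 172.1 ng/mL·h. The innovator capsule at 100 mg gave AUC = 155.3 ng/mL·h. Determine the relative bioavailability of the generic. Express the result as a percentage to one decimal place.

F_rel = (AUC_test/D_test) / (AUC_ref/D_ref)
      = (172.1/100) / (155.3/100)
      = 1.721 / 1.553 = 1.1082 = 110.82%

F_rel = 110.8%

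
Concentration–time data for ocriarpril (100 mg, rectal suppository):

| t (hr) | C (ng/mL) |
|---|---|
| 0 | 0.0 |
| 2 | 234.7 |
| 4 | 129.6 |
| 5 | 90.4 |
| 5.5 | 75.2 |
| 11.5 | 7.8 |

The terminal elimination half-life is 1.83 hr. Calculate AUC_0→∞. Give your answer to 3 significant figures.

AUC = 1020 ng/mL·hr

Trapezoidal AUC_0→11.5:
  [0→2]: (0.0+234.7)/2 × 2 = 234.7
  [2→4]: (234.7+129.6)/2 × 2 = 364.3
  [4→5]: (129.6+90.4)/2 × 1 = 110.0
  [5→5.5]: (90.4+75.2)/2 × 0.5 = 41.4
  [5.5→11.5]: (75.2+7.8)/2 × 6 = 249.0
  Sum = 999.4 ng/mL·hr
k_e = ln2 / t½ = 0.693147 / 1.83 = 0.3788 hr^-1
Extrapolated tail: C_last / k_e = 7.8 / 0.3788 = 20.591
AUC_0→∞ = 999.4 + 20.591 = 1019.991 ng/mL·hr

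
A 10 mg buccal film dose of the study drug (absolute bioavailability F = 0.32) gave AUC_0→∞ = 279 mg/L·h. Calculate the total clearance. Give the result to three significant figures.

CL = 0.0115 L/h

CL = F × Dose / AUC_0→∞
   = 0.32 × 10 / 279 = 0.0114695 L/h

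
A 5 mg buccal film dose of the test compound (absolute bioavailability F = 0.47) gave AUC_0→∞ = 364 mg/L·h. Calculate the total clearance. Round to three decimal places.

CL = 0.006 L/h

CL = F × Dose / AUC_0→∞
   = 0.47 × 5 / 364 = 0.00645604 L/h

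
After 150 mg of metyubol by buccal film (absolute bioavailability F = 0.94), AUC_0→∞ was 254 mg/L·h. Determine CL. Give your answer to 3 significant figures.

CL = F × Dose / AUC_0→∞
   = 0.94 × 150 / 254 = 0.555118 L/h

CL = 0.555 L/h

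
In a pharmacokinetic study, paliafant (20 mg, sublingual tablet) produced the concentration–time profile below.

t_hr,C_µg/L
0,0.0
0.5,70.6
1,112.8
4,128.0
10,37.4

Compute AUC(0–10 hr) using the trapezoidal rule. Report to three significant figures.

Trapezoidal AUC_0→10:
  [0→0.5]: (0.0+70.6)/2 × 0.5 = 17.65
  [0.5→1]: (70.6+112.8)/2 × 0.5 = 45.85
  [1→4]: (112.8+128.0)/2 × 3 = 361.2
  [4→10]: (128.0+37.4)/2 × 6 = 496.2
  Sum = 920.9 µg/L·hr

AUC = 921 µg/L·hr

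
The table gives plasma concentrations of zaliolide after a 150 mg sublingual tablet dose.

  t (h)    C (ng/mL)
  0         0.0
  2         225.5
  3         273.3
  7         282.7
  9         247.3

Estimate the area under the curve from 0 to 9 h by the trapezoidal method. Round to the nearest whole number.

Trapezoidal AUC_0→9:
  [0→2]: (0.0+225.5)/2 × 2 = 225.5
  [2→3]: (225.5+273.3)/2 × 1 = 249.4
  [3→7]: (273.3+282.7)/2 × 4 = 1112.0
  [7→9]: (282.7+247.3)/2 × 2 = 530.0
  Sum = 2116.9 ng/mL·h

AUC = 2117 ng/mL·h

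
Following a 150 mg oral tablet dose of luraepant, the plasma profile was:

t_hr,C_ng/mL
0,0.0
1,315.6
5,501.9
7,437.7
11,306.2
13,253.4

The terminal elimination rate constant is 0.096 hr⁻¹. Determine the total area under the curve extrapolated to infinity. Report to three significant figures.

AUC = 7420 ng/mL·hr

Trapezoidal AUC_0→13:
  [0→1]: (0.0+315.6)/2 × 1 = 157.8
  [1→5]: (315.6+501.9)/2 × 4 = 1635.0
  [5→7]: (501.9+437.7)/2 × 2 = 939.6
  [7→11]: (437.7+306.2)/2 × 4 = 1487.8
  [11→13]: (306.2+253.4)/2 × 2 = 559.6
  Sum = 4779.8 ng/mL·hr
Extrapolated tail: C_last / k_e = 253.4 / 0.096 = 2639.583
AUC_0→∞ = 4779.8 + 2639.583 = 7419.383 ng/mL·hr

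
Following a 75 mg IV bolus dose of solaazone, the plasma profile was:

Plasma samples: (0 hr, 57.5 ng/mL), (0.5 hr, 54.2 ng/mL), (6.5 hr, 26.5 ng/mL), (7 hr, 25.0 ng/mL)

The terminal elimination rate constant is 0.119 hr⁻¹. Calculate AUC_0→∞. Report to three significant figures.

Trapezoidal AUC_0→7:
  [0→0.5]: (57.5+54.2)/2 × 0.5 = 27.925
  [0.5→6.5]: (54.2+26.5)/2 × 6 = 242.1
  [6.5→7]: (26.5+25.0)/2 × 0.5 = 12.875
  Sum = 282.9 ng/mL·hr
Extrapolated tail: C_last / k_e = 25.0 / 0.119 = 210.084
AUC_0→∞ = 282.9 + 210.084 = 492.984 ng/mL·hr

AUC = 493 ng/mL·hr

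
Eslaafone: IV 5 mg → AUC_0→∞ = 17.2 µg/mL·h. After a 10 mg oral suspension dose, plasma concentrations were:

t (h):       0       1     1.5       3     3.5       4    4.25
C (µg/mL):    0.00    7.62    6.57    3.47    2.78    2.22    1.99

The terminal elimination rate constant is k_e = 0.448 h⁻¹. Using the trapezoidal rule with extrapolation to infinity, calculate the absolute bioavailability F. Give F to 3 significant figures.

F = 0.659

Trapezoidal AUC_0→4.25 (oral suspension):
  [0→1]: (0.00+7.62)/2 × 1 = 3.81
  [1→1.5]: (7.62+6.57)/2 × 0.5 = 3.5475
  [1.5→3]: (6.57+3.47)/2 × 1.5 = 7.53
  [3→3.5]: (3.47+2.78)/2 × 0.5 = 1.5625
  [3.5→4]: (2.78+2.22)/2 × 0.5 = 1.25
  [4→4.25]: (2.22+1.99)/2 × 0.25 = 0.52625
  Sum = 18.22625 µg/mL·h
Tail: C_last/k_e = 1.99/0.448 = 4.442
AUC_0→∞ (oral suspension) = 18.22625 + 4.442 = 22.66825 µg/mL·h
F = (AUC_ev/D_ev)/(AUC_iv/D_iv) = (22.66825/10)/(17.2/5) = 2.266825/3.44 = 0.6590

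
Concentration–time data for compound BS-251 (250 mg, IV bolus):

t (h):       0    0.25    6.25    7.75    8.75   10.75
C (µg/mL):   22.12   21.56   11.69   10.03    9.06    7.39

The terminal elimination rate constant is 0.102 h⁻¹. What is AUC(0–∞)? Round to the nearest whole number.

AUC = 220 µg/mL·h

Trapezoidal AUC_0→10.75:
  [0→0.25]: (22.12+21.56)/2 × 0.25 = 5.46
  [0.25→6.25]: (21.56+11.69)/2 × 6 = 99.75
  [6.25→7.75]: (11.69+10.03)/2 × 1.5 = 16.29
  [7.75→8.75]: (10.03+9.06)/2 × 1 = 9.545
  [8.75→10.75]: (9.06+7.39)/2 × 2 = 16.45
  Sum = 147.495 µg/mL·h
Extrapolated tail: C_last / k_e = 7.39 / 0.102 = 72.451
AUC_0→∞ = 147.495 + 72.451 = 219.946 µg/mL·h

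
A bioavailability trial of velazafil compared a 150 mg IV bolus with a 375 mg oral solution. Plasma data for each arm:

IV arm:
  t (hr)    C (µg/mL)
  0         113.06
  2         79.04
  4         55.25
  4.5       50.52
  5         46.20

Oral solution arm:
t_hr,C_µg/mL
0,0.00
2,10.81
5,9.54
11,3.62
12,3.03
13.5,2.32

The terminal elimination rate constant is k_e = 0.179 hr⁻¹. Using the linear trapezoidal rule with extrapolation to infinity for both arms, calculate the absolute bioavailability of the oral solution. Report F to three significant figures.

Trapezoidal AUC_0→5 (IV):
  [0→2]: (113.06+79.04)/2 × 2 = 192.1
  [2→4]: (79.04+55.25)/2 × 2 = 134.29
  [4→4.5]: (55.25+50.52)/2 × 0.5 = 26.4425
  [4.5→5]: (50.52+46.20)/2 × 0.5 = 24.18
  Sum = 377.0125 µg/mL·hr
IV tail: 46.20/0.179 = 258.101; AUC_iv,0→∞ = 377.0125 + 258.101 = 635.1135 µg/mL·hr
Trapezoidal AUC_0→13.5 (oral solution):
  [0→2]: (0.00+10.81)/2 × 2 = 10.81
  [2→5]: (10.81+9.54)/2 × 3 = 30.525
  [5→11]: (9.54+3.62)/2 × 6 = 39.48
  [11→12]: (3.62+3.03)/2 × 1 = 3.325
  [12→13.5]: (3.03+2.32)/2 × 1.5 = 4.0125
  Sum = 88.1525 µg/mL·hr
oral solution tail: 2.32/0.179 = 12.961; AUC_ev,0→∞ = 88.1525 + 12.961 = 101.1135 µg/mL·hr
F = (AUC_ev/D_ev)/(AUC_iv/D_iv) = (101.1135/375)/(635.1135/150) = 0.269636/4.23409 = 0.0637

F = 0.0637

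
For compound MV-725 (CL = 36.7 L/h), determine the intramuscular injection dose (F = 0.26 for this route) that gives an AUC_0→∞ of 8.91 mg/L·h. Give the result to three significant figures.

Dose = CL × AUC_0→∞ / F
     = 36.7 × 8.91 / 0.26 = 1257.68 mg

Dose = 1260 mg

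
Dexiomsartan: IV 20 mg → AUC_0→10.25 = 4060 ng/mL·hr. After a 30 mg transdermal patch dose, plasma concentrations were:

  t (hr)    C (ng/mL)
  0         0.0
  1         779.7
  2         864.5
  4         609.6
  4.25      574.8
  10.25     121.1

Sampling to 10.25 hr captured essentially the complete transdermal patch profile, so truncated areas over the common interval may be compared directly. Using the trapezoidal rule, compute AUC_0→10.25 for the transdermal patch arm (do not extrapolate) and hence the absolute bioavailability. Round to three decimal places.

F = 0.808

Trapezoidal AUC_0→10.25 (transdermal patch):
  [0→1]: (0.0+779.7)/2 × 1 = 389.85
  [1→2]: (779.7+864.5)/2 × 1 = 822.1
  [2→4]: (864.5+609.6)/2 × 2 = 1474.1
  [4→4.25]: (609.6+574.8)/2 × 0.25 = 148.05
  [4.25→10.25]: (574.8+121.1)/2 × 6 = 2087.7
  Sum = 4921.8 ng/mL·hr
F = (AUC_ev/D_ev)/(AUC_iv/D_iv) = (4921.8/30)/(4060/20) = 164.06/203 = 0.8082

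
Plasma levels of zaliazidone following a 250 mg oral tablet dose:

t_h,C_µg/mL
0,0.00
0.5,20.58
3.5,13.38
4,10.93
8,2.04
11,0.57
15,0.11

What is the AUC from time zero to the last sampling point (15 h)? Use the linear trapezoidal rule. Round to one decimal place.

AUC = 93.4 µg/mL·h

Trapezoidal AUC_0→15:
  [0→0.5]: (0.00+20.58)/2 × 0.5 = 5.145
  [0.5→3.5]: (20.58+13.38)/2 × 3 = 50.94
  [3.5→4]: (13.38+10.93)/2 × 0.5 = 6.0775
  [4→8]: (10.93+2.04)/2 × 4 = 25.94
  [8→11]: (2.04+0.57)/2 × 3 = 3.915
  [11→15]: (0.57+0.11)/2 × 4 = 1.36
  Sum = 93.3775 µg/mL·h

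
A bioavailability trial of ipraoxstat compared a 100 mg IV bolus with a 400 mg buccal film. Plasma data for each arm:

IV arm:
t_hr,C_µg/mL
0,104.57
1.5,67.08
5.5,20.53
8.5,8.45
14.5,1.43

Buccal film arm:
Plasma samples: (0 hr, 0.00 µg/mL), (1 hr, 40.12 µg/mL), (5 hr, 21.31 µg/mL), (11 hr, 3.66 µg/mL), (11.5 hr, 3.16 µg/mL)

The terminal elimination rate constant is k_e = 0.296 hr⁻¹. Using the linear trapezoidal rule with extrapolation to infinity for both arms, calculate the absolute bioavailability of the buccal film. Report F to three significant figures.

F = 0.151

Trapezoidal AUC_0→14.5 (IV):
  [0→1.5]: (104.57+67.08)/2 × 1.5 = 128.7375
  [1.5→5.5]: (67.08+20.53)/2 × 4 = 175.22
  [5.5→8.5]: (20.53+8.45)/2 × 3 = 43.47
  [8.5→14.5]: (8.45+1.43)/2 × 6 = 29.64
  Sum = 377.0675 µg/mL·hr
IV tail: 1.43/0.296 = 4.831; AUC_iv,0→∞ = 377.0675 + 4.831 = 381.8985 µg/mL·hr
Trapezoidal AUC_0→11.5 (buccal film):
  [0→1]: (0.00+40.12)/2 × 1 = 20.06
  [1→5]: (40.12+21.31)/2 × 4 = 122.86
  [5→11]: (21.31+3.66)/2 × 6 = 74.91
  [11→11.5]: (3.66+3.16)/2 × 0.5 = 1.705
  Sum = 219.535 µg/mL·hr
buccal film tail: 3.16/0.296 = 10.676; AUC_ev,0→∞ = 219.535 + 10.676 = 230.211 µg/mL·hr
F = (AUC_ev/D_ev)/(AUC_iv/D_iv) = (230.211/400)/(381.8985/100) = 0.5755275/3.818985 = 0.1507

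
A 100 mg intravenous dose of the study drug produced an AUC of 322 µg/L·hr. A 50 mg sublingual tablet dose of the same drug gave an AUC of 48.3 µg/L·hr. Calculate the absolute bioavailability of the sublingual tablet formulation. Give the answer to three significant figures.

F = (AUC_ev / D_ev) / (AUC_iv / D_iv)
  = (48.3/50) / (322/100)
  = 0.966 / 3.22 = 0.3000

F = 0.300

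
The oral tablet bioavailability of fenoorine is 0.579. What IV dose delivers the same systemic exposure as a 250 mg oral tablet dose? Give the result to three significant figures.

D_iv = 145 mg

Systemic exposure from an extravascular dose = F × D_ev, so the equivalent IV dose is F × D_ev.
D_iv = F × D_ev = 0.579 × 250 = 144.75 mg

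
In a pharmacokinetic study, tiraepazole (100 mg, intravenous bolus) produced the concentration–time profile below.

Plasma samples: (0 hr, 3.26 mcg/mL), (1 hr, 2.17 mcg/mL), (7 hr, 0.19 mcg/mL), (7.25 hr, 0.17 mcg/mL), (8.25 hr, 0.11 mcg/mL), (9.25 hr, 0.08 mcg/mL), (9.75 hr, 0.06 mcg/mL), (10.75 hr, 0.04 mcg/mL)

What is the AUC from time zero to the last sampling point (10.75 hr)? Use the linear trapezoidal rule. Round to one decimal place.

AUC = 10.2 mcg/mL·hr

Trapezoidal AUC_0→10.75:
  [0→1]: (3.26+2.17)/2 × 1 = 2.715
  [1→7]: (2.17+0.19)/2 × 6 = 7.08
  [7→7.25]: (0.19+0.17)/2 × 0.25 = 0.045
  [7.25→8.25]: (0.17+0.11)/2 × 1 = 0.14
  [8.25→9.25]: (0.11+0.08)/2 × 1 = 0.095
  [9.25→9.75]: (0.08+0.06)/2 × 0.5 = 0.035
  [9.75→10.75]: (0.06+0.04)/2 × 1 = 0.05
  Sum = 10.16 mcg/mL·hr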